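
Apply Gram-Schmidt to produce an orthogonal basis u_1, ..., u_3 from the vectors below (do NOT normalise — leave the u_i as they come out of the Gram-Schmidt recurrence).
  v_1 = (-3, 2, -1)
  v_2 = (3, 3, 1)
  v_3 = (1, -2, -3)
Orthogonal basis:
  u_1 = (-3, 2, -1)
  u_2 = (15/7, 25/7, 5/7)
  u_3 = (1, 0, -3)

Apply the Gram-Schmidt recurrence
  u_1 = v_1
  u_i = v_i − Σ_{j<i} ((v_i · u_j) / (u_j · u_j)) · u_j.

Step by step this gives:
  u_1 = (-3, 2, -1)
  u_2 = (15/7, 25/7, 5/7)
  u_3 = (1, 0, -3)

Orthogonality check:
  u_2 · u_1 = 0 (should be 0)
  u_3 · u_1 = 0 (should be 0)
  u_3 · u_2 = 0 (should be 0)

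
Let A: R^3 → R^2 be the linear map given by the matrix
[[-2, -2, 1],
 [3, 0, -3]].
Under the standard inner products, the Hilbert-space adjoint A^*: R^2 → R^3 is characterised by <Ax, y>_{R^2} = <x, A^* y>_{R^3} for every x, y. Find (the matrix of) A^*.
A^* = A^T =
[[-2, 3],
 [-2, 0],
 [1, -3]]

For real matrices with standard dot products, the defining identity <Ax, y> = <x, A^* y> gives (Ax)^T y = x^T (A^*) y, i.e. x^T A^T y = x^T (A^*) y. Since this holds for all x, y, we must have A^* = A^T. Therefore
A^* =
[[-2, 3],
 [-2, 0],
 [1, -3]].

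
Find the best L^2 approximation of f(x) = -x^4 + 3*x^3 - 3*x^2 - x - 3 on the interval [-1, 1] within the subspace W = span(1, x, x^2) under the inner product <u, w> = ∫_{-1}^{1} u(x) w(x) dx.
g(x) = -27*x^2/7 + 4*x/5 - 102/35

The best approximation g ∈ W is the orthogonal projection of f onto W. Writing g = a_0 + a_1 x + a_2 x^2, the coefficients solve the normal equations G · a = b where
  G_{ij} = <φ_i, φ_j> and b_i = <f, φ_i>, with φ_0 = 1, φ_1 = x, φ_2 = x^2.
G =
  [2, 0, 2/3]
  [0, 2/3, 0]
  [2/3, 0, 2/5],
b = (-42/5, 8/15, -122/35).
Solving gives a_0 = -102/35, a_1 = 4/5, a_2 = -27/7, so
  g(x) = -27*x^2/7 + 4*x/5 - 102/35.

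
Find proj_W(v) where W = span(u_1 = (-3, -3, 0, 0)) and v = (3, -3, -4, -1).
proj_W(v) = (0, 0, 0, 0)

Set up U = [u_1 | ... | u_1] ∈ R^(4×1). The projector onto W = col(U) is P = U (U^T U)^(-1) U^T.
Compute U^T U =
  [18],
and U^T v = (0).
Solve U^T U · c = U^T v for the coefficients: c = (0). The projection is proj_W(v) = U c.
Check: (v - proj_W(v)) · u_1 = 0  (should be 0).
Result: proj_W(v) = (0, 0, 0, 0).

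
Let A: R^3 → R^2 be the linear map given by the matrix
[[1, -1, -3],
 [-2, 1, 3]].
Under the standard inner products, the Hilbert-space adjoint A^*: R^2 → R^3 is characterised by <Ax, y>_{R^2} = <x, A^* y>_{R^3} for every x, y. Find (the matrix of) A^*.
A^* = A^T =
[[1, -2],
 [-1, 1],
 [-3, 3]]

For real matrices with standard dot products, the defining identity <Ax, y> = <x, A^* y> gives (Ax)^T y = x^T (A^*) y, i.e. x^T A^T y = x^T (A^*) y. Since this holds for all x, y, we must have A^* = A^T. Therefore
A^* =
[[1, -2],
 [-1, 1],
 [-3, 3]].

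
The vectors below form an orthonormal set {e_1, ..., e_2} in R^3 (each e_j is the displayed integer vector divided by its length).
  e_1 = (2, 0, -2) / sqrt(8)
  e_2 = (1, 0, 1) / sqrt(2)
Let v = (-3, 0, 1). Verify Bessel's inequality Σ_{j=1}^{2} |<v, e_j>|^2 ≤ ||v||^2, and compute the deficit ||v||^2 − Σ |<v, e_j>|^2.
Σ |<v, e_j>|^2 = 10; ||v||^2 = 10; deficit = 0

Write each e_j = u_j / sqrt(<u_j, u_j>) where u_j is the displayed integer vector. Then <v, e_j> = <v, u_j> / sqrt(<u_j, u_j>), so |<v, e_j>|^2 = <v, u_j>^2 / <u_j, u_j>.
Coefficients: <v, e_1> = -8/sqrt(8), <v, e_2> = -2/sqrt(2).
Square and sum: Σ |<v, e_j>|^2 = 10.
Compute ||v||^2 = v·v = 10.
Deficit = 10 − 10 = 0 ≥ 0, confirming Bessel's inequality. (The deficit equals ||v − Σ <v,e_j> e_j||^2, the squared distance from v to span{e_j}.)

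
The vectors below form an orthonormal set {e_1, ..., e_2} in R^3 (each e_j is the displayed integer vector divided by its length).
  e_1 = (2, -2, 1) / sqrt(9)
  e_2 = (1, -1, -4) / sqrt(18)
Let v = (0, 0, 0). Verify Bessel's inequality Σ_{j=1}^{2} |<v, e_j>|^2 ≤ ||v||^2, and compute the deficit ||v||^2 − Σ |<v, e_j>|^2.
Σ |<v, e_j>|^2 = 0; ||v||^2 = 0; deficit = 0

Write each e_j = u_j / sqrt(<u_j, u_j>) where u_j is the displayed integer vector. Then <v, e_j> = <v, u_j> / sqrt(<u_j, u_j>), so |<v, e_j>|^2 = <v, u_j>^2 / <u_j, u_j>.
Coefficients: <v, e_1> = 0/sqrt(9), <v, e_2> = 0/sqrt(18).
Square and sum: Σ |<v, e_j>|^2 = 0.
Compute ||v||^2 = v·v = 0.
Deficit = 0 − 0 = 0 ≥ 0, confirming Bessel's inequality. (The deficit equals ||v − Σ <v,e_j> e_j||^2, the squared distance from v to span{e_j}.)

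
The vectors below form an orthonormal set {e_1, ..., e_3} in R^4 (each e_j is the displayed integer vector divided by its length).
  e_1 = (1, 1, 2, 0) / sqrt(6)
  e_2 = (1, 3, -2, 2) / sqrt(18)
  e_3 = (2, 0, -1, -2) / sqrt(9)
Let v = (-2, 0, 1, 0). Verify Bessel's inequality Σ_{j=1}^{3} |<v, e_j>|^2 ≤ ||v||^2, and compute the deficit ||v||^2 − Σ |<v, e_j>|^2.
Σ |<v, e_j>|^2 = 11/3; ||v||^2 = 5; deficit = 4/3

Write each e_j = u_j / sqrt(<u_j, u_j>) where u_j is the displayed integer vector. Then <v, e_j> = <v, u_j> / sqrt(<u_j, u_j>), so |<v, e_j>|^2 = <v, u_j>^2 / <u_j, u_j>.
Coefficients: <v, e_1> = 0/sqrt(6), <v, e_2> = -4/sqrt(18), <v, e_3> = -5/sqrt(9).
Square and sum: Σ |<v, e_j>|^2 = 11/3.
Compute ||v||^2 = v·v = 5.
Deficit = 5 − 11/3 = 4/3 ≥ 0, confirming Bessel's inequality. (The deficit equals ||v − Σ <v,e_j> e_j||^2, the squared distance from v to span{e_j}.)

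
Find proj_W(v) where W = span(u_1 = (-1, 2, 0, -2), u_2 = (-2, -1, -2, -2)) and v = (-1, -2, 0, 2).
proj_W(v) = (35/101, -210/101, -56/101, 126/101)

Set up U = [u_1 | ... | u_2] ∈ R^(4×2). The projector onto W = col(U) is P = U (U^T U)^(-1) U^T.
Compute U^T U =
  [9, 4]
  [4, 13],
and U^T v = (-7, 0).
Solve U^T U · c = U^T v for the coefficients: c = (-91/101, 28/101). The projection is proj_W(v) = U c.
Check: (v - proj_W(v)) · u_1 = 0  (should be 0).
Check: (v - proj_W(v)) · u_2 = 0  (should be 0).
Result: proj_W(v) = (35/101, -210/101, -56/101, 126/101).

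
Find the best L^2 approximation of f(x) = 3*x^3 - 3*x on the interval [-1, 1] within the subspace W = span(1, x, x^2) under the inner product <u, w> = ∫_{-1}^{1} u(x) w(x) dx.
g(x) = -6*x/5

The best approximation g ∈ W is the orthogonal projection of f onto W. Writing g = a_0 + a_1 x + a_2 x^2, the coefficients solve the normal equations G · a = b where
  G_{ij} = <φ_i, φ_j> and b_i = <f, φ_i>, with φ_0 = 1, φ_1 = x, φ_2 = x^2.
G =
  [2, 0, 2/3]
  [0, 2/3, 0]
  [2/3, 0, 2/5],
b = (0, -4/5, 0).
Solving gives a_0 = 0, a_1 = -6/5, a_2 = 0, so
  g(x) = -6*x/5.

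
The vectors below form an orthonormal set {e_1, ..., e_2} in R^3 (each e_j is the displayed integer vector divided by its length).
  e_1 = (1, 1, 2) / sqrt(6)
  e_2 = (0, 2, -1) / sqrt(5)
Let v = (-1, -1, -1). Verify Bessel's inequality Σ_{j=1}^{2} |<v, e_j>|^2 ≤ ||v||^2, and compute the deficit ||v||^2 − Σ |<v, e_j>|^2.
Σ |<v, e_j>|^2 = 43/15; ||v||^2 = 3; deficit = 2/15

Write each e_j = u_j / sqrt(<u_j, u_j>) where u_j is the displayed integer vector. Then <v, e_j> = <v, u_j> / sqrt(<u_j, u_j>), so |<v, e_j>|^2 = <v, u_j>^2 / <u_j, u_j>.
Coefficients: <v, e_1> = -4/sqrt(6), <v, e_2> = -1/sqrt(5).
Square and sum: Σ |<v, e_j>|^2 = 43/15.
Compute ||v||^2 = v·v = 3.
Deficit = 3 − 43/15 = 2/15 ≥ 0, confirming Bessel's inequality. (The deficit equals ||v − Σ <v,e_j> e_j||^2, the squared distance from v to span{e_j}.)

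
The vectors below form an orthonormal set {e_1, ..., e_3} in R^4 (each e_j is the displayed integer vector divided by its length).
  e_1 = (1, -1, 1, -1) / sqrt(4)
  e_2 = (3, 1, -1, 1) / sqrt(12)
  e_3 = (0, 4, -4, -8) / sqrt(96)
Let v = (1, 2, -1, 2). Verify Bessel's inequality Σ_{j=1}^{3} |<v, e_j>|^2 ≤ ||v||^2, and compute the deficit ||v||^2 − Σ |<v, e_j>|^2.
Σ |<v, e_j>|^2 = 19/2; ||v||^2 = 10; deficit = 1/2

Write each e_j = u_j / sqrt(<u_j, u_j>) where u_j is the displayed integer vector. Then <v, e_j> = <v, u_j> / sqrt(<u_j, u_j>), so |<v, e_j>|^2 = <v, u_j>^2 / <u_j, u_j>.
Coefficients: <v, e_1> = -4/sqrt(4), <v, e_2> = 8/sqrt(12), <v, e_3> = -4/sqrt(96).
Square and sum: Σ |<v, e_j>|^2 = 19/2.
Compute ||v||^2 = v·v = 10.
Deficit = 10 − 19/2 = 1/2 ≥ 0, confirming Bessel's inequality. (The deficit equals ||v − Σ <v,e_j> e_j||^2, the squared distance from v to span{e_j}.)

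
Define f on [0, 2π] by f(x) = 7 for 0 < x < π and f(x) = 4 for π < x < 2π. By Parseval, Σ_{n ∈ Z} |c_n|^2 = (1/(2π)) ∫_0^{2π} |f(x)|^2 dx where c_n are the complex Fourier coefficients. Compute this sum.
Σ |c_n|^2 = 65/2

Parseval equates the L^2 energy of f (normalised by 1/(2π)) with the ℓ^2 sum of its Fourier coefficients: (1/(2π)) ∫_0^{2π} |f|^2 = Σ |c_n|^2.
Compute the left side: (1/(2π)) [∫_0^π 7^2 dx + ∫_π^{2π} 4^2 dx] = (1/(2π)) · (49π + 16π) = (49 + 16)/2 = 65/2.
So Σ_{n ∈ Z} |c_n|^2 = 65/2.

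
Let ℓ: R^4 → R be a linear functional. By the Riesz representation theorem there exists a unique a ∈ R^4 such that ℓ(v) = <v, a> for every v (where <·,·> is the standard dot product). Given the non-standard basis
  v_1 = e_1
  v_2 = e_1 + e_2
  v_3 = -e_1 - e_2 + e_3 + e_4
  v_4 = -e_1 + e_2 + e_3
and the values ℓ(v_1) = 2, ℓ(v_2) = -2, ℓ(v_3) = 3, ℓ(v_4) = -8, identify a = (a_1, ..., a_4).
a = (2, -4, -2, 3)

Write a = (a_1, ..., a_4) in the standard basis. For each basis vector v_i, ℓ(v_i) = <v_i, a> is a linear equation in the a_j's. Collect the n equations into a matrix system V a = ℓ, where row i of V is v_i (expressed in the standard basis). Since V is invertible (lower-triangular with 1s on the diagonal, up to permutation), solve by back-substitution:
  V =
[[1, 0, 0, 0],
 [1, 1, 0, 0],
 [-1, -1, 1, 1],
 [-1, 1, 1, 0]]
  V a = (2, -2, 3, -8)
Solving gives a = (2, -4, -2, 3).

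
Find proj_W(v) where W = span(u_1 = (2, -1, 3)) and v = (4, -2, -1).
proj_W(v) = (1, -1/2, 3/2)

Set up U = [u_1 | ... | u_1] ∈ R^(3×1). The projector onto W = col(U) is P = U (U^T U)^(-1) U^T.
Compute U^T U =
  [14],
and U^T v = (7).
Solve U^T U · c = U^T v for the coefficients: c = (1/2). The projection is proj_W(v) = U c.
Check: (v - proj_W(v)) · u_1 = 0  (should be 0).
Result: proj_W(v) = (1, -1/2, 3/2).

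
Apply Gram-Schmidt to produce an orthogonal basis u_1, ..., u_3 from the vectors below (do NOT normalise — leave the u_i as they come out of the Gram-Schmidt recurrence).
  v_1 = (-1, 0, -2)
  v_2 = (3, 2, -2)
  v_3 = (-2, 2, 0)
Orthogonal basis:
  u_1 = (-1, 0, -2)
  u_2 = (16/5, 2, -8/5)
  u_3 = (-8/7, 16/7, 4/7)

Apply the Gram-Schmidt recurrence
  u_1 = v_1
  u_i = v_i − Σ_{j<i} ((v_i · u_j) / (u_j · u_j)) · u_j.

Step by step this gives:
  u_1 = (-1, 0, -2)
  u_2 = (16/5, 2, -8/5)
  u_3 = (-8/7, 16/7, 4/7)

Orthogonality check:
  u_2 · u_1 = 0 (should be 0)
  u_3 · u_1 = 0 (should be 0)
  u_3 · u_2 = 0 (should be 0)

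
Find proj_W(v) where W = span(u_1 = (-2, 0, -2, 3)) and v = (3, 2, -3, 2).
proj_W(v) = (-12/17, 0, -12/17, 18/17)

Set up U = [u_1 | ... | u_1] ∈ R^(4×1). The projector onto W = col(U) is P = U (U^T U)^(-1) U^T.
Compute U^T U =
  [17],
and U^T v = (6).
Solve U^T U · c = U^T v for the coefficients: c = (6/17). The projection is proj_W(v) = U c.
Check: (v - proj_W(v)) · u_1 = 0  (should be 0).
Result: proj_W(v) = (-12/17, 0, -12/17, 18/17).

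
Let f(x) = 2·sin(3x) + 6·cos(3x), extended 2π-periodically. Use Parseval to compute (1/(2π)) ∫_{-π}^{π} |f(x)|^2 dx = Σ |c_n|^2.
Σ |c_n|^2 = 20

Expand |f|^2 and use orthogonality of {sin(nx), cos(mx)} on [-π, π]:
  ∫_{-π}^{π} sin(nx)^2 dx = π, ∫ cos(mx)^2 dx = π, and cross terms integrate to 0.
So ∫_{-π}^{π} f(x)^2 dx = 2^2 · π + 6^2 · π = (4 + 36)π.
Divide by 2π: (4 + 36)/2 = 20.
By Parseval, this equals Σ |c_n|^2.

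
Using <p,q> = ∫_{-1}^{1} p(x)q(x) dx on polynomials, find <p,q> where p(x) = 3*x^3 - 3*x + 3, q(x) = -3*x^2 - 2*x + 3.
<p,q> = 68/5

Expand the product: p(x)·q(x) = -9*x^5 - 6*x^4 + 18*x^3 - 3*x^2 - 15*x + 9.
∫_{-1}^{1} of each monomial x^k gives [2/(k+1) if k even, 0 if k odd]. Integrating term-by-term (or equivalently evaluating the antiderivative F(x) = -3*x^6/2 - 6*x^5/5 + 9*x^4/2 - x^3 - 15*x^2/2 + 9*x at the endpoints):
  F(1) − F(−1) = 23/10 − (-113/10) = 68/5.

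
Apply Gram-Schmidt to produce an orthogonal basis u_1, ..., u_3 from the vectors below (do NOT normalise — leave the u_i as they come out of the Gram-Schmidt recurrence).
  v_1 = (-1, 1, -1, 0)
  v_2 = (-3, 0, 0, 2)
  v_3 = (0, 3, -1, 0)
Orthogonal basis:
  u_1 = (-1, 1, -1, 0)
  u_2 = (-2, -1, 1, 2)
  u_3 = (8/15, 19/15, 11/15, 4/5)

Apply the Gram-Schmidt recurrence
  u_1 = v_1
  u_i = v_i − Σ_{j<i} ((v_i · u_j) / (u_j · u_j)) · u_j.

Step by step this gives:
  u_1 = (-1, 1, -1, 0)
  u_2 = (-2, -1, 1, 2)
  u_3 = (8/15, 19/15, 11/15, 4/5)

Orthogonality check:
  u_2 · u_1 = 0 (should be 0)
  u_3 · u_1 = 0 (should be 0)
  u_3 · u_2 = 0 (should be 0)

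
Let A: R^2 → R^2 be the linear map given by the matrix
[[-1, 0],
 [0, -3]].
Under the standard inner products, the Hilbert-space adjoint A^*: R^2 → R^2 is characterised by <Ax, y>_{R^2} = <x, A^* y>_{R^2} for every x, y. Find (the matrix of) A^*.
A^* = A^T =
[[-1, 0],
 [0, -3]]

For real matrices with standard dot products, the defining identity <Ax, y> = <x, A^* y> gives (Ax)^T y = x^T (A^*) y, i.e. x^T A^T y = x^T (A^*) y. Since this holds for all x, y, we must have A^* = A^T. Therefore
A^* =
[[-1, 0],
 [0, -3]].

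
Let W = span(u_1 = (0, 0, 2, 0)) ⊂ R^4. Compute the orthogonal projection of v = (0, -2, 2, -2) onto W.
proj_W(v) = (0, 0, 2, 0)

Set up U = [u_1 | ... | u_1] ∈ R^(4×1). The projector onto W = col(U) is P = U (U^T U)^(-1) U^T.
Compute U^T U =
  [4],
and U^T v = (4).
Solve U^T U · c = U^T v for the coefficients: c = (1). The projection is proj_W(v) = U c.
Check: (v - proj_W(v)) · u_1 = 0  (should be 0).
Result: proj_W(v) = (0, 0, 2, 0).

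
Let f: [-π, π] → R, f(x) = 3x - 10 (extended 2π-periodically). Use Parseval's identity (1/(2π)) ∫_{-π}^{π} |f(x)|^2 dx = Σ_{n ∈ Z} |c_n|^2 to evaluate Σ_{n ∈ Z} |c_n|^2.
Σ |c_n|^2 = 3π^2 + 100

Expand and integrate term by term over [-π, π]:
  ∫ (3x)^2 dx = 9·(2π^3/3); ∫ 2·3·(-10)·x dx = 0 (odd integrand); ∫ (-10)^2 dx = 100·2π.
So (1/(2π)) ∫_{-π}^{π} (3x - 10)^2 dx = 9π^2/3 + 100 = 3π^2 + 100.
Parseval ⇒ Σ |c_n|^2 = 3π^2 + 100.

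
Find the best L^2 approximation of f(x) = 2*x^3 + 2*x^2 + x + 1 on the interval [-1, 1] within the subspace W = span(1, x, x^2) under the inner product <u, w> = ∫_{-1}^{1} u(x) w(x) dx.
g(x) = 2*x^2 + 11*x/5 + 1

The best approximation g ∈ W is the orthogonal projection of f onto W. Writing g = a_0 + a_1 x + a_2 x^2, the coefficients solve the normal equations G · a = b where
  G_{ij} = <φ_i, φ_j> and b_i = <f, φ_i>, with φ_0 = 1, φ_1 = x, φ_2 = x^2.
G =
  [2, 0, 2/3]
  [0, 2/3, 0]
  [2/3, 0, 2/5],
b = (10/3, 22/15, 22/15).
Solving gives a_0 = 1, a_1 = 11/5, a_2 = 2, so
  g(x) = 2*x^2 + 11*x/5 + 1.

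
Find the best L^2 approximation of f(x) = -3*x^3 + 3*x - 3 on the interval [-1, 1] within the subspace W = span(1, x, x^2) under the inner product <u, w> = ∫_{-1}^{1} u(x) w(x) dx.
g(x) = 6*x/5 - 3

The best approximation g ∈ W is the orthogonal projection of f onto W. Writing g = a_0 + a_1 x + a_2 x^2, the coefficients solve the normal equations G · a = b where
  G_{ij} = <φ_i, φ_j> and b_i = <f, φ_i>, with φ_0 = 1, φ_1 = x, φ_2 = x^2.
G =
  [2, 0, 2/3]
  [0, 2/3, 0]
  [2/3, 0, 2/5],
b = (-6, 4/5, -2).
Solving gives a_0 = -3, a_1 = 6/5, a_2 = 0, so
  g(x) = 6*x/5 - 3.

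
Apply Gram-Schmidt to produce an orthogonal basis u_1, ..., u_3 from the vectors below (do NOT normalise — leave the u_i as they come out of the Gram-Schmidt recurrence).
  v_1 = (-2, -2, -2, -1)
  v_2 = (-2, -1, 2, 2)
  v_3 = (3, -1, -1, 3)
Orthogonal basis:
  u_1 = (-2, -2, -2, -1)
  u_2 = (-2, -1, 2, 2)
  u_3 = (27/13, -24/13, -21/13, 36/13)

Apply the Gram-Schmidt recurrence
  u_1 = v_1
  u_i = v_i − Σ_{j<i} ((v_i · u_j) / (u_j · u_j)) · u_j.

Step by step this gives:
  u_1 = (-2, -2, -2, -1)
  u_2 = (-2, -1, 2, 2)
  u_3 = (27/13, -24/13, -21/13, 36/13)

Orthogonality check:
  u_2 · u_1 = 0 (should be 0)
  u_3 · u_1 = 0 (should be 0)
  u_3 · u_2 = 0 (should be 0)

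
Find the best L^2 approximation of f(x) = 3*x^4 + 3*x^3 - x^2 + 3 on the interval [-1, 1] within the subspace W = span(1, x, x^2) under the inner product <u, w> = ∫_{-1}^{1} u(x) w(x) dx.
g(x) = 11*x^2/7 + 9*x/5 + 96/35

The best approximation g ∈ W is the orthogonal projection of f onto W. Writing g = a_0 + a_1 x + a_2 x^2, the coefficients solve the normal equations G · a = b where
  G_{ij} = <φ_i, φ_j> and b_i = <f, φ_i>, with φ_0 = 1, φ_1 = x, φ_2 = x^2.
G =
  [2, 0, 2/3]
  [0, 2/3, 0]
  [2/3, 0, 2/5],
b = (98/15, 6/5, 86/35).
Solving gives a_0 = 96/35, a_1 = 9/5, a_2 = 11/7, so
  g(x) = 11*x^2/7 + 9*x/5 + 96/35.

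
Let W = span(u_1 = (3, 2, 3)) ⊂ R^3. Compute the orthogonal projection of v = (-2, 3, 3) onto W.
proj_W(v) = (27/22, 9/11, 27/22)

Set up U = [u_1 | ... | u_1] ∈ R^(3×1). The projector onto W = col(U) is P = U (U^T U)^(-1) U^T.
Compute U^T U =
  [22],
and U^T v = (9).
Solve U^T U · c = U^T v for the coefficients: c = (9/22). The projection is proj_W(v) = U c.
Check: (v - proj_W(v)) · u_1 = 0  (should be 0).
Result: proj_W(v) = (27/22, 9/11, 27/22).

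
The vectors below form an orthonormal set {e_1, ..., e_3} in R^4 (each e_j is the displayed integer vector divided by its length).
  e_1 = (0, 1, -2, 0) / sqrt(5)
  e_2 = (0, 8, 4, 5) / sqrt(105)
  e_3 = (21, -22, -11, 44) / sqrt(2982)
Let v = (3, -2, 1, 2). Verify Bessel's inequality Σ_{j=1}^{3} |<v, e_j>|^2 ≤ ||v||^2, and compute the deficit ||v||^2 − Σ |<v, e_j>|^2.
Σ |<v, e_j>|^2 = 1036/71; ||v||^2 = 18; deficit = 242/71

Write each e_j = u_j / sqrt(<u_j, u_j>) where u_j is the displayed integer vector. Then <v, e_j> = <v, u_j> / sqrt(<u_j, u_j>), so |<v, e_j>|^2 = <v, u_j>^2 / <u_j, u_j>.
Coefficients: <v, e_1> = -4/sqrt(5), <v, e_2> = -2/sqrt(105), <v, e_3> = 184/sqrt(2982).
Square and sum: Σ |<v, e_j>|^2 = 1036/71.
Compute ||v||^2 = v·v = 18.
Deficit = 18 − 1036/71 = 242/71 ≥ 0, confirming Bessel's inequality. (The deficit equals ||v − Σ <v,e_j> e_j||^2, the squared distance from v to span{e_j}.)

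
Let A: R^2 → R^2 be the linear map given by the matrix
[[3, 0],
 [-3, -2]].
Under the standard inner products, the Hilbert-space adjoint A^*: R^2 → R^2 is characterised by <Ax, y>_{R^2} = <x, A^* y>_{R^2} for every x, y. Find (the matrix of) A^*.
A^* = A^T =
[[3, -3],
 [0, -2]]

For real matrices with standard dot products, the defining identity <Ax, y> = <x, A^* y> gives (Ax)^T y = x^T (A^*) y, i.e. x^T A^T y = x^T (A^*) y. Since this holds for all x, y, we must have A^* = A^T. Therefore
A^* =
[[3, -3],
 [0, -2]].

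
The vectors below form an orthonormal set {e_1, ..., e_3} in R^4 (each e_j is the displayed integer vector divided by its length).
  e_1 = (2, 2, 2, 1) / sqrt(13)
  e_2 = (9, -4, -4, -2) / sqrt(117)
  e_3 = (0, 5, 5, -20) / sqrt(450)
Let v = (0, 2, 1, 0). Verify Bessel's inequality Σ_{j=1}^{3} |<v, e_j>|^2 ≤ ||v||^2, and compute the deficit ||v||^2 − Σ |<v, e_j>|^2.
Σ |<v, e_j>|^2 = 9/2; ||v||^2 = 5; deficit = 1/2

Write each e_j = u_j / sqrt(<u_j, u_j>) where u_j is the displayed integer vector. Then <v, e_j> = <v, u_j> / sqrt(<u_j, u_j>), so |<v, e_j>|^2 = <v, u_j>^2 / <u_j, u_j>.
Coefficients: <v, e_1> = 6/sqrt(13), <v, e_2> = -12/sqrt(117), <v, e_3> = 15/sqrt(450).
Square and sum: Σ |<v, e_j>|^2 = 9/2.
Compute ||v||^2 = v·v = 5.
Deficit = 5 − 9/2 = 1/2 ≥ 0, confirming Bessel's inequality. (The deficit equals ||v − Σ <v,e_j> e_j||^2, the squared distance from v to span{e_j}.)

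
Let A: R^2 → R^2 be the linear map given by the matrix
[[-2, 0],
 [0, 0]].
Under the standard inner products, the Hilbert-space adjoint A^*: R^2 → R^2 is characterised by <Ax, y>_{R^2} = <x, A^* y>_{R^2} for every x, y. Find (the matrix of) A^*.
A^* = A^T =
[[-2, 0],
 [0, 0]]

For real matrices with standard dot products, the defining identity <Ax, y> = <x, A^* y> gives (Ax)^T y = x^T (A^*) y, i.e. x^T A^T y = x^T (A^*) y. Since this holds for all x, y, we must have A^* = A^T. Therefore
A^* =
[[-2, 0],
 [0, 0]].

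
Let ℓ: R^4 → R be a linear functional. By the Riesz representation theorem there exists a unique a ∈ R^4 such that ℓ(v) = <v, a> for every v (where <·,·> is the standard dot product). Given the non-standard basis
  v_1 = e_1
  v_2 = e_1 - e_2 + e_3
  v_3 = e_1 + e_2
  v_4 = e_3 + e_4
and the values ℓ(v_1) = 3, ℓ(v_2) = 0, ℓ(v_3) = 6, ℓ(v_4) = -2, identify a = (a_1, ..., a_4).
a = (3, 3, 0, -2)

Write a = (a_1, ..., a_4) in the standard basis. For each basis vector v_i, ℓ(v_i) = <v_i, a> is a linear equation in the a_j's. Collect the n equations into a matrix system V a = ℓ, where row i of V is v_i (expressed in the standard basis). Since V is invertible (lower-triangular with 1s on the diagonal, up to permutation), solve by back-substitution:
  V =
[[1, 0, 0, 0],
 [1, -1, 1, 0],
 [1, 1, 0, 0],
 [0, 0, 1, 1]]
  V a = (3, 0, 6, -2)
Solving gives a = (3, 3, 0, -2).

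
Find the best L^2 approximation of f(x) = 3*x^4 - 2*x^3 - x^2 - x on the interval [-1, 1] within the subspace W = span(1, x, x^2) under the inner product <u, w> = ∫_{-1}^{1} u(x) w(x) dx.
g(x) = 11*x^2/7 - 11*x/5 - 9/35

The best approximation g ∈ W is the orthogonal projection of f onto W. Writing g = a_0 + a_1 x + a_2 x^2, the coefficients solve the normal equations G · a = b where
  G_{ij} = <φ_i, φ_j> and b_i = <f, φ_i>, with φ_0 = 1, φ_1 = x, φ_2 = x^2.
G =
  [2, 0, 2/3]
  [0, 2/3, 0]
  [2/3, 0, 2/5],
b = (8/15, -22/15, 16/35).
Solving gives a_0 = -9/35, a_1 = -11/5, a_2 = 11/7, so
  g(x) = 11*x^2/7 - 11*x/5 - 9/35.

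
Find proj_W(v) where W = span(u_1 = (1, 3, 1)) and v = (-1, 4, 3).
proj_W(v) = (14/11, 42/11, 14/11)

Set up U = [u_1 | ... | u_1] ∈ R^(3×1). The projector onto W = col(U) is P = U (U^T U)^(-1) U^T.
Compute U^T U =
  [11],
and U^T v = (14).
Solve U^T U · c = U^T v for the coefficients: c = (14/11). The projection is proj_W(v) = U c.
Check: (v - proj_W(v)) · u_1 = 0  (should be 0).
Result: proj_W(v) = (14/11, 42/11, 14/11).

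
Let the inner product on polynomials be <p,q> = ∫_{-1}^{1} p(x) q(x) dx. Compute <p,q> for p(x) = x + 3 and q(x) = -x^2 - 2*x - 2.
<p,q> = -46/3

Expand the product: p(x)·q(x) = -x^3 - 5*x^2 - 8*x - 6.
∫_{-1}^{1} of each monomial x^k gives [2/(k+1) if k even, 0 if k odd]. Integrating term-by-term (or equivalently evaluating the antiderivative F(x) = -x^4/4 - 5*x^3/3 - 4*x^2 - 6*x at the endpoints):
  F(1) − F(−1) = -143/12 − (41/12) = -46/3.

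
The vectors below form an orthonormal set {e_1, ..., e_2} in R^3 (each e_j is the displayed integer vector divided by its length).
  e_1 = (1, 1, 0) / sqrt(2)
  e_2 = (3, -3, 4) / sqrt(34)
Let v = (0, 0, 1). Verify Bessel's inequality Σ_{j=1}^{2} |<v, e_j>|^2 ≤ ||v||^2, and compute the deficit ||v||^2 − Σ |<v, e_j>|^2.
Σ |<v, e_j>|^2 = 8/17; ||v||^2 = 1; deficit = 9/17

Write each e_j = u_j / sqrt(<u_j, u_j>) where u_j is the displayed integer vector. Then <v, e_j> = <v, u_j> / sqrt(<u_j, u_j>), so |<v, e_j>|^2 = <v, u_j>^2 / <u_j, u_j>.
Coefficients: <v, e_1> = 0/sqrt(2), <v, e_2> = 4/sqrt(34).
Square and sum: Σ |<v, e_j>|^2 = 8/17.
Compute ||v||^2 = v·v = 1.
Deficit = 1 − 8/17 = 9/17 ≥ 0, confirming Bessel's inequality. (The deficit equals ||v − Σ <v,e_j> e_j||^2, the squared distance from v to span{e_j}.)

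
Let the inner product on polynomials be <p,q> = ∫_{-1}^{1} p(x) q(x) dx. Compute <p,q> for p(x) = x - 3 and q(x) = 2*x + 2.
<p,q> = -32/3

Expand the product: p(x)·q(x) = 2*x^2 - 4*x - 6.
∫_{-1}^{1} of each monomial x^k gives [2/(k+1) if k even, 0 if k odd]. Integrating term-by-term (or equivalently evaluating the antiderivative F(x) = 2*x^3/3 - 2*x^2 - 6*x at the endpoints):
  F(1) − F(−1) = -22/3 − (10/3) = -32/3.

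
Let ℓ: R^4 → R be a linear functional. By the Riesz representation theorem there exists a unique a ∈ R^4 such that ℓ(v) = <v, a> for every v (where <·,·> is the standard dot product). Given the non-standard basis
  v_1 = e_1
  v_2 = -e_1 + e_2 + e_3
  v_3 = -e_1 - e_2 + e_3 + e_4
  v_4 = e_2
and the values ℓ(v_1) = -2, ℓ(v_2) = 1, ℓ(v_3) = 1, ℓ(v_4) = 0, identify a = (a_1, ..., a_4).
a = (-2, 0, -1, 0)

Write a = (a_1, ..., a_4) in the standard basis. For each basis vector v_i, ℓ(v_i) = <v_i, a> is a linear equation in the a_j's. Collect the n equations into a matrix system V a = ℓ, where row i of V is v_i (expressed in the standard basis). Since V is invertible (lower-triangular with 1s on the diagonal, up to permutation), solve by back-substitution:
  V =
[[1, 0, 0, 0],
 [-1, 1, 1, 0],
 [-1, -1, 1, 1],
 [0, 1, 0, 0]]
  V a = (-2, 1, 1, 0)
Solving gives a = (-2, 0, -1, 0).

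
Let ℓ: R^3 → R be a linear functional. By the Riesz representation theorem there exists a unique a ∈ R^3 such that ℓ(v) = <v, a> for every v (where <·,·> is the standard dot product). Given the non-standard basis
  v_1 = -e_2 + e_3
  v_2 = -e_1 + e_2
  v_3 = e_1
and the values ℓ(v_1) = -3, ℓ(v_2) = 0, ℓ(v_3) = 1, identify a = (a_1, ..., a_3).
a = (1, 1, -2)

Write a = (a_1, ..., a_3) in the standard basis. For each basis vector v_i, ℓ(v_i) = <v_i, a> is a linear equation in the a_j's. Collect the n equations into a matrix system V a = ℓ, where row i of V is v_i (expressed in the standard basis). Since V is invertible (lower-triangular with 1s on the diagonal, up to permutation), solve by back-substitution:
  V =
[[0, -1, 1],
 [-1, 1, 0],
 [1, 0, 0]]
  V a = (-3, 0, 1)
Solving gives a = (1, 1, -2).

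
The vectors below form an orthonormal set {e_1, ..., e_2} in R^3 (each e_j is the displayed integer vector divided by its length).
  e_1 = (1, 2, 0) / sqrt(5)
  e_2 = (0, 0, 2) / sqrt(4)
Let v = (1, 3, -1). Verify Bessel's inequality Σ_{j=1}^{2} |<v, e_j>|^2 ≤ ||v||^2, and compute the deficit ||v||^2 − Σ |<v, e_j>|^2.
Σ |<v, e_j>|^2 = 54/5; ||v||^2 = 11; deficit = 1/5

Write each e_j = u_j / sqrt(<u_j, u_j>) where u_j is the displayed integer vector. Then <v, e_j> = <v, u_j> / sqrt(<u_j, u_j>), so |<v, e_j>|^2 = <v, u_j>^2 / <u_j, u_j>.
Coefficients: <v, e_1> = 7/sqrt(5), <v, e_2> = -2/sqrt(4).
Square and sum: Σ |<v, e_j>|^2 = 54/5.
Compute ||v||^2 = v·v = 11.
Deficit = 11 − 54/5 = 1/5 ≥ 0, confirming Bessel's inequality. (The deficit equals ||v − Σ <v,e_j> e_j||^2, the squared distance from v to span{e_j}.)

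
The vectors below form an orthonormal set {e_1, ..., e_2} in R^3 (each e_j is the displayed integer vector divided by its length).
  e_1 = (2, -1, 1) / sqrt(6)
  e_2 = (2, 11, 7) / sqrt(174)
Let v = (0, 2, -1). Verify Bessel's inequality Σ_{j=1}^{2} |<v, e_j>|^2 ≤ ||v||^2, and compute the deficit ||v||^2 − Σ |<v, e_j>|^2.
Σ |<v, e_j>|^2 = 81/29; ||v||^2 = 5; deficit = 64/29

Write each e_j = u_j / sqrt(<u_j, u_j>) where u_j is the displayed integer vector. Then <v, e_j> = <v, u_j> / sqrt(<u_j, u_j>), so |<v, e_j>|^2 = <v, u_j>^2 / <u_j, u_j>.
Coefficients: <v, e_1> = -3/sqrt(6), <v, e_2> = 15/sqrt(174).
Square and sum: Σ |<v, e_j>|^2 = 81/29.
Compute ||v||^2 = v·v = 5.
Deficit = 5 − 81/29 = 64/29 ≥ 0, confirming Bessel's inequality. (The deficit equals ||v − Σ <v,e_j> e_j||^2, the squared distance from v to span{e_j}.)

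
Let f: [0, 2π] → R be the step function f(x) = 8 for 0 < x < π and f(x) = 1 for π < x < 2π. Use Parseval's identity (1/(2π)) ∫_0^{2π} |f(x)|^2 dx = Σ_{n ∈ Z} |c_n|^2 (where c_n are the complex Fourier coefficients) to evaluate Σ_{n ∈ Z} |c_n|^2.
Σ |c_n|^2 = 65/2

Parseval equates the L^2 energy of f (normalised by 1/(2π)) with the ℓ^2 sum of its Fourier coefficients: (1/(2π)) ∫_0^{2π} |f|^2 = Σ |c_n|^2.
Compute the left side: (1/(2π)) [∫_0^π 8^2 dx + ∫_π^{2π} 1^2 dx] = (1/(2π)) · (64π + 1π) = (64 + 1)/2 = 65/2.
So Σ_{n ∈ Z} |c_n|^2 = 65/2.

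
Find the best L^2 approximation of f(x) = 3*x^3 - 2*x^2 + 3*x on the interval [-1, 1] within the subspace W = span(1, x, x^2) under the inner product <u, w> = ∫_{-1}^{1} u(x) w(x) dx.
g(x) = -2*x^2 + 24*x/5

The best approximation g ∈ W is the orthogonal projection of f onto W. Writing g = a_0 + a_1 x + a_2 x^2, the coefficients solve the normal equations G · a = b where
  G_{ij} = <φ_i, φ_j> and b_i = <f, φ_i>, with φ_0 = 1, φ_1 = x, φ_2 = x^2.
G =
  [2, 0, 2/3]
  [0, 2/3, 0]
  [2/3, 0, 2/5],
b = (-4/3, 16/5, -4/5).
Solving gives a_0 = 0, a_1 = 24/5, a_2 = -2, so
  g(x) = -2*x^2 + 24*x/5.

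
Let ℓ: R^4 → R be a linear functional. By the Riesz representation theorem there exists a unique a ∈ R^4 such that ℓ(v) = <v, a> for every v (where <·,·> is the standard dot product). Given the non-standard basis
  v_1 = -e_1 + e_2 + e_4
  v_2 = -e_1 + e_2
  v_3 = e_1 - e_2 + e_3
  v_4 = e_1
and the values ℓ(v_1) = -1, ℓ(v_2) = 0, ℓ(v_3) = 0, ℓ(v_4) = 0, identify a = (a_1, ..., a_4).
a = (0, 0, 0, -1)

Write a = (a_1, ..., a_4) in the standard basis. For each basis vector v_i, ℓ(v_i) = <v_i, a> is a linear equation in the a_j's. Collect the n equations into a matrix system V a = ℓ, where row i of V is v_i (expressed in the standard basis). Since V is invertible (lower-triangular with 1s on the diagonal, up to permutation), solve by back-substitution:
  V =
[[-1, 1, 0, 1],
 [-1, 1, 0, 0],
 [1, -1, 1, 0],
 [1, 0, 0, 0]]
  V a = (-1, 0, 0, 0)
Solving gives a = (0, 0, 0, -1).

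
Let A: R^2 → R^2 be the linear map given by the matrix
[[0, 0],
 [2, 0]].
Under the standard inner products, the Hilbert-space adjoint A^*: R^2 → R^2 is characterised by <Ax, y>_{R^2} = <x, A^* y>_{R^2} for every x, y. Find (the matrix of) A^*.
A^* = A^T =
[[0, 2],
 [0, 0]]

For real matrices with standard dot products, the defining identity <Ax, y> = <x, A^* y> gives (Ax)^T y = x^T (A^*) y, i.e. x^T A^T y = x^T (A^*) y. Since this holds for all x, y, we must have A^* = A^T. Therefore
A^* =
[[0, 2],
 [0, 0]].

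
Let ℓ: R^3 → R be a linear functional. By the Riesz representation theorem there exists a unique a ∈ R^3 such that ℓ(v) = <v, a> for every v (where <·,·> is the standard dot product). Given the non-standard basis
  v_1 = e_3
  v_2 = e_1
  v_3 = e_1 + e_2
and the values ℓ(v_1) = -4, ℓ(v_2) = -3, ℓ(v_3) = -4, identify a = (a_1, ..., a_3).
a = (-3, -1, -4)

Write a = (a_1, ..., a_3) in the standard basis. For each basis vector v_i, ℓ(v_i) = <v_i, a> is a linear equation in the a_j's. Collect the n equations into a matrix system V a = ℓ, where row i of V is v_i (expressed in the standard basis). Since V is invertible (lower-triangular with 1s on the diagonal, up to permutation), solve by back-substitution:
  V =
[[0, 0, 1],
 [1, 0, 0],
 [1, 1, 0]]
  V a = (-4, -3, -4)
Solving gives a = (-3, -1, -4).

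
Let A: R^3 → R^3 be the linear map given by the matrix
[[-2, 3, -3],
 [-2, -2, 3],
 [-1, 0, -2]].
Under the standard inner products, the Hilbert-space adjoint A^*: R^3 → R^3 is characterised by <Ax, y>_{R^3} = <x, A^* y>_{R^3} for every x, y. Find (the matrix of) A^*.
A^* = A^T =
[[-2, -2, -1],
 [3, -2, 0],
 [-3, 3, -2]]

For real matrices with standard dot products, the defining identity <Ax, y> = <x, A^* y> gives (Ax)^T y = x^T (A^*) y, i.e. x^T A^T y = x^T (A^*) y. Since this holds for all x, y, we must have A^* = A^T. Therefore
A^* =
[[-2, -2, -1],
 [3, -2, 0],
 [-3, 3, -2]].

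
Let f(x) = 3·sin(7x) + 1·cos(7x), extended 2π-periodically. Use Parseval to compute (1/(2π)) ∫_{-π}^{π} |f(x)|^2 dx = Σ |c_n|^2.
Σ |c_n|^2 = 5

Expand |f|^2 and use orthogonality of {sin(nx), cos(mx)} on [-π, π]:
  ∫_{-π}^{π} sin(nx)^2 dx = π, ∫ cos(mx)^2 dx = π, and cross terms integrate to 0.
So ∫_{-π}^{π} f(x)^2 dx = 3^2 · π + 1^2 · π = (9 + 1)π.
Divide by 2π: (9 + 1)/2 = 5.
By Parseval, this equals Σ |c_n|^2.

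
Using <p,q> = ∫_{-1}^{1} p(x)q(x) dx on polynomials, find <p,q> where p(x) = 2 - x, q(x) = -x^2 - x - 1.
<p,q> = -14/3

Expand the product: p(x)·q(x) = x^3 - x^2 - x - 2.
∫_{-1}^{1} of each monomial x^k gives [2/(k+1) if k even, 0 if k odd]. Integrating term-by-term (or equivalently evaluating the antiderivative F(x) = x^4/4 - x^3/3 - x^2/2 - 2*x at the endpoints):
  F(1) − F(−1) = -31/12 − (25/12) = -14/3.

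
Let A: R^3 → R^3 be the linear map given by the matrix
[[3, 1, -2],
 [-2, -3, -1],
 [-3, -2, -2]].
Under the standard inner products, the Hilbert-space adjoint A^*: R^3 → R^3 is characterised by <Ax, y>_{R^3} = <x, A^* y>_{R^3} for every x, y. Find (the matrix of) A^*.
A^* = A^T =
[[3, -2, -3],
 [1, -3, -2],
 [-2, -1, -2]]

For real matrices with standard dot products, the defining identity <Ax, y> = <x, A^* y> gives (Ax)^T y = x^T (A^*) y, i.e. x^T A^T y = x^T (A^*) y. Since this holds for all x, y, we must have A^* = A^T. Therefore
A^* =
[[3, -2, -3],
 [1, -3, -2],
 [-2, -1, -2]].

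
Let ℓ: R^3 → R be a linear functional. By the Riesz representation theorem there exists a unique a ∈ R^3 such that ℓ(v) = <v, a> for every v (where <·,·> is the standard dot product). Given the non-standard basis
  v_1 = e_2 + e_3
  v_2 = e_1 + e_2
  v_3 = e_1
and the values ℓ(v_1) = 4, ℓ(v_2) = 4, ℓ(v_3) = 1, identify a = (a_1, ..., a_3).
a = (1, 3, 1)

Write a = (a_1, ..., a_3) in the standard basis. For each basis vector v_i, ℓ(v_i) = <v_i, a> is a linear equation in the a_j's. Collect the n equations into a matrix system V a = ℓ, where row i of V is v_i (expressed in the standard basis). Since V is invertible (lower-triangular with 1s on the diagonal, up to permutation), solve by back-substitution:
  V =
[[0, 1, 1],
 [1, 1, 0],
 [1, 0, 0]]
  V a = (4, 4, 1)
Solving gives a = (1, 3, 1).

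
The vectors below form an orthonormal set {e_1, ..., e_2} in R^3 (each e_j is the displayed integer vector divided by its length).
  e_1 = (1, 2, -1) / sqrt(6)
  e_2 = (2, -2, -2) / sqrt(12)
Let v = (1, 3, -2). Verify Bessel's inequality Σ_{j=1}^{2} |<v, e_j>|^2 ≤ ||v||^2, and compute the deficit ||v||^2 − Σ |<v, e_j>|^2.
Σ |<v, e_j>|^2 = 27/2; ||v||^2 = 14; deficit = 1/2

Write each e_j = u_j / sqrt(<u_j, u_j>) where u_j is the displayed integer vector. Then <v, e_j> = <v, u_j> / sqrt(<u_j, u_j>), so |<v, e_j>|^2 = <v, u_j>^2 / <u_j, u_j>.
Coefficients: <v, e_1> = 9/sqrt(6), <v, e_2> = 0/sqrt(12).
Square and sum: Σ |<v, e_j>|^2 = 27/2.
Compute ||v||^2 = v·v = 14.
Deficit = 14 − 27/2 = 1/2 ≥ 0, confirming Bessel's inequality. (The deficit equals ||v − Σ <v,e_j> e_j||^2, the squared distance from v to span{e_j}.)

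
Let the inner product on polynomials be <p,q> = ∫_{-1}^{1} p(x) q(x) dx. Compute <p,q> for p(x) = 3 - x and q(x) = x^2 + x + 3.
<p,q> = 58/3

Expand the product: p(x)·q(x) = -x^3 + 2*x^2 + 9.
∫_{-1}^{1} of each monomial x^k gives [2/(k+1) if k even, 0 if k odd]. Integrating term-by-term (or equivalently evaluating the antiderivative F(x) = -x^4/4 + 2*x^3/3 + 9*x at the endpoints):
  F(1) − F(−1) = 113/12 − (-119/12) = 58/3.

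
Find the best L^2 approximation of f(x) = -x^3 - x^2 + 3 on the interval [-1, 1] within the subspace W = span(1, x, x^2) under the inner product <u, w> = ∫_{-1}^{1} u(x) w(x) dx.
g(x) = -x^2 - 3*x/5 + 3

The best approximation g ∈ W is the orthogonal projection of f onto W. Writing g = a_0 + a_1 x + a_2 x^2, the coefficients solve the normal equations G · a = b where
  G_{ij} = <φ_i, φ_j> and b_i = <f, φ_i>, with φ_0 = 1, φ_1 = x, φ_2 = x^2.
G =
  [2, 0, 2/3]
  [0, 2/3, 0]
  [2/3, 0, 2/5],
b = (16/3, -2/5, 8/5).
Solving gives a_0 = 3, a_1 = -3/5, a_2 = -1, so
  g(x) = -x^2 - 3*x/5 + 3.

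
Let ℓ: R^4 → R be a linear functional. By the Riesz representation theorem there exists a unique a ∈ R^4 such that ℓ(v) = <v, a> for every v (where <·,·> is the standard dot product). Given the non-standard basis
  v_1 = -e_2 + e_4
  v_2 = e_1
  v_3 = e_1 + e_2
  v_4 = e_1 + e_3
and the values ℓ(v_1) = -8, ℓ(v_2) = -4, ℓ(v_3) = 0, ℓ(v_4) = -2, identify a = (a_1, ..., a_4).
a = (-4, 4, 2, -4)

Write a = (a_1, ..., a_4) in the standard basis. For each basis vector v_i, ℓ(v_i) = <v_i, a> is a linear equation in the a_j's. Collect the n equations into a matrix system V a = ℓ, where row i of V is v_i (expressed in the standard basis). Since V is invertible (lower-triangular with 1s on the diagonal, up to permutation), solve by back-substitution:
  V =
[[0, -1, 0, 1],
 [1, 0, 0, 0],
 [1, 1, 0, 0],
 [1, 0, 1, 0]]
  V a = (-8, -4, 0, -2)
Solving gives a = (-4, 4, 2, -4).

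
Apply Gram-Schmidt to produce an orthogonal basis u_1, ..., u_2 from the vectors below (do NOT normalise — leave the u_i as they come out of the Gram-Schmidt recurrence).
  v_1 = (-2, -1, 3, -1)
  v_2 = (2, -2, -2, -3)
Orthogonal basis:
  u_1 = (-2, -1, 3, -1)
  u_2 = (4/3, -7/3, -1, -10/3)

Apply the Gram-Schmidt recurrence
  u_1 = v_1
  u_i = v_i − Σ_{j<i} ((v_i · u_j) / (u_j · u_j)) · u_j.

Step by step this gives:
  u_1 = (-2, -1, 3, -1)
  u_2 = (4/3, -7/3, -1, -10/3)

Orthogonality check:
  u_2 · u_1 = 0 (should be 0)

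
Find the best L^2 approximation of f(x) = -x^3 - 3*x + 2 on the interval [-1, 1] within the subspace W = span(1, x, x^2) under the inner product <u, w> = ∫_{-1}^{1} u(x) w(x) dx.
g(x) = 2 - 18*x/5

The best approximation g ∈ W is the orthogonal projection of f onto W. Writing g = a_0 + a_1 x + a_2 x^2, the coefficients solve the normal equations G · a = b where
  G_{ij} = <φ_i, φ_j> and b_i = <f, φ_i>, with φ_0 = 1, φ_1 = x, φ_2 = x^2.
G =
  [2, 0, 2/3]
  [0, 2/3, 0]
  [2/3, 0, 2/5],
b = (4, -12/5, 4/3).
Solving gives a_0 = 2, a_1 = -18/5, a_2 = 0, so
  g(x) = 2 - 18*x/5.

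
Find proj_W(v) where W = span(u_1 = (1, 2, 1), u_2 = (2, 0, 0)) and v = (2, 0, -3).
proj_W(v) = (2, -6/5, -3/5)

Set up U = [u_1 | ... | u_2] ∈ R^(3×2). The projector onto W = col(U) is P = U (U^T U)^(-1) U^T.
Compute U^T U =
  [6, 2]
  [2, 4],
and U^T v = (-1, 4).
Solve U^T U · c = U^T v for the coefficients: c = (-3/5, 13/10). The projection is proj_W(v) = U c.
Check: (v - proj_W(v)) · u_1 = 0  (should be 0).
Check: (v - proj_W(v)) · u_2 = 0  (should be 0).
Result: proj_W(v) = (2, -6/5, -3/5).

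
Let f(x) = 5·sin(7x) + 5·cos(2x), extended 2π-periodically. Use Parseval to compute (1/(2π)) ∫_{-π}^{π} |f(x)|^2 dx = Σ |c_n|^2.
Σ |c_n|^2 = 25

Expand |f|^2 and use orthogonality of {sin(nx), cos(mx)} on [-π, π]:
  ∫_{-π}^{π} sin(nx)^2 dx = π, ∫ cos(mx)^2 dx = π, and cross terms integrate to 0.
So ∫_{-π}^{π} f(x)^2 dx = 5^2 · π + 5^2 · π = (25 + 25)π.
Divide by 2π: (25 + 25)/2 = 25.
By Parseval, this equals Σ |c_n|^2.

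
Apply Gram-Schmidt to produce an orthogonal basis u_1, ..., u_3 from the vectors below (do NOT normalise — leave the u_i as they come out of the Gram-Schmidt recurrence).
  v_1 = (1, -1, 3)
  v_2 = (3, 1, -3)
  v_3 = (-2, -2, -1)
Orthogonal basis:
  u_1 = (1, -1, 3)
  u_2 = (40/11, 4/11, -12/11)
  u_3 = (0, -21/10, -7/10)

Apply the Gram-Schmidt recurrence
  u_1 = v_1
  u_i = v_i − Σ_{j<i} ((v_i · u_j) / (u_j · u_j)) · u_j.

Step by step this gives:
  u_1 = (1, -1, 3)
  u_2 = (40/11, 4/11, -12/11)
  u_3 = (0, -21/10, -7/10)

Orthogonality check:
  u_2 · u_1 = 0 (should be 0)
  u_3 · u_1 = 0 (should be 0)
  u_3 · u_2 = 0 (should be 0)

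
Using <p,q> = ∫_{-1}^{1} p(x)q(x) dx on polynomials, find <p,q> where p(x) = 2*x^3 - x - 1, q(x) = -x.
<p,q> = -2/15

Expand the product: p(x)·q(x) = -2*x^4 + x^2 + x.
∫_{-1}^{1} of each monomial x^k gives [2/(k+1) if k even, 0 if k odd]. Integrating term-by-term (or equivalently evaluating the antiderivative F(x) = -2*x^5/5 + x^3/3 + x^2/2 at the endpoints):
  F(1) − F(−1) = 13/30 − (17/30) = -2/15.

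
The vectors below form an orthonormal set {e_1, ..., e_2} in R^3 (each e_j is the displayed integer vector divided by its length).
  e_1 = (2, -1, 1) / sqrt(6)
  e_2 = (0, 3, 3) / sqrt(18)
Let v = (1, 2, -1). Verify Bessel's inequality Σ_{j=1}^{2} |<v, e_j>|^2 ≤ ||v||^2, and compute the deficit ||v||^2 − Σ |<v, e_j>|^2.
Σ |<v, e_j>|^2 = 2/3; ||v||^2 = 6; deficit = 16/3

Write each e_j = u_j / sqrt(<u_j, u_j>) where u_j is the displayed integer vector. Then <v, e_j> = <v, u_j> / sqrt(<u_j, u_j>), so |<v, e_j>|^2 = <v, u_j>^2 / <u_j, u_j>.
Coefficients: <v, e_1> = -1/sqrt(6), <v, e_2> = 3/sqrt(18).
Square and sum: Σ |<v, e_j>|^2 = 2/3.
Compute ||v||^2 = v·v = 6.
Deficit = 6 − 2/3 = 16/3 ≥ 0, confirming Bessel's inequality. (The deficit equals ||v − Σ <v,e_j> e_j||^2, the squared distance from v to span{e_j}.)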